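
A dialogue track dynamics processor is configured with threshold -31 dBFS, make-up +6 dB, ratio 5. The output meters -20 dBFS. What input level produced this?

-6 dBFS

Before make-up, the level was -20 − 6 = -26 dBFS.
That's 5 dB above the -31 dBFS threshold.
Input overshoot = R × output overshoot = 25 dB → input = -31 + 25 = -6 dBFS.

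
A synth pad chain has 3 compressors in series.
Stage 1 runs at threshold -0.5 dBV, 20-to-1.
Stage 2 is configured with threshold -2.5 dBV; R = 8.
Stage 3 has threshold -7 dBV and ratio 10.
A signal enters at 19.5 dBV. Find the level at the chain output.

-6.5125 dBV

Stage 1: 19.5 dBV is 20 dB over -0.5 dBV; at 20:1 that becomes 1 dB over, giving 0.5 dBV.
Stage 2: 3 dB above -2.5 dBV, reduced 8:1 to 0.375 dB above → -2.125 dBV.
Stage 3: 4.875 dB above -7 dBV, reduced 10:1 to 0.4875 dB above → -6.5125 dBV.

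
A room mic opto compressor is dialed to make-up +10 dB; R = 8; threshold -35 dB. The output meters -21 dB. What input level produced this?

-3 dB

Remove make-up: -21 − 10 = -31 dB.
The compressed level sits -31 − (-35) = 4 dB over threshold.
Input overshoot = R × output overshoot = 32 dB → input = -35 + 32 = -3 dB.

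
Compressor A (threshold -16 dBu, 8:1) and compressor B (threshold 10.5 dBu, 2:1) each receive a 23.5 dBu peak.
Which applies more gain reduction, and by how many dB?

A, by 28.0625 dB

A: overshoot 39.5 dB → output overshoot 4.9375 dB → GR 34.5625 dB.
B: overshoot 13 dB → output overshoot 6.5 dB → GR 6.5 dB.
Difference: 28.0625 dB in favour of A.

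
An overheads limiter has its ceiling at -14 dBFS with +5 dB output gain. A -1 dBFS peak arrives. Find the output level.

A brickwall limiter is an ∞:1 compressor: any input above the ceiling is clamped to -14 dBFS.
Output gain then adds 5 dB: -14 + 5 = -9 dBFS.

-9 dBFS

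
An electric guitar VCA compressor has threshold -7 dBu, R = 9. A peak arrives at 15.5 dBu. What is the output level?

15.5 dBu sits 22.5 dB over threshold.
The 22.5 dB excess becomes 2.5 dB after 9:1 reduction.
So the level is -7 + 2.5 = -4.5 dBu.

-4.5 dBu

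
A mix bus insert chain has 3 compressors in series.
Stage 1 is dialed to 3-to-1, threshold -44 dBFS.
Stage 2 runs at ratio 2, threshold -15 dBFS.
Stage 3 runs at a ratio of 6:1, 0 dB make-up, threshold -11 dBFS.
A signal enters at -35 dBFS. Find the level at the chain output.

-41 dBFS

Stage 1: -35 dBFS is 9 dB over -44 dBFS; at 3:1 that becomes 3 dB over, giving -41 dBFS.
Stage 2: below threshold (-41 ≤ -15); passes unchanged; output -41 dBFS.
Stage 3: -41 dBFS is at or below the -11 dBFS threshold — no compression; output -41 dBFS.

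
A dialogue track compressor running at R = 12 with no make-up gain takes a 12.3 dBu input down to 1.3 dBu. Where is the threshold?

Input is 12 dB above T (since output overshoot × R = input overshoot: (1.3 − T)·12 = 12.3 − T gives T = 0.3 dBu).
Check: 0.3 + (12.3 − 0.3)/12 = 0.3 + 1 = 1.3 dBu. ✓

0.3 dBu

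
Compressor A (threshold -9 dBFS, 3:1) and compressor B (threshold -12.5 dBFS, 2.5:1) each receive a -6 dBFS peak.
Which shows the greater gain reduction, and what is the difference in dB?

B, by 1.9 dB

A: overshoot 3 dB → output overshoot 1 dB → GR 2 dB.
B: overshoot 6.5 dB → output overshoot 2.6 dB → GR 3.9 dB.
B applies 1.9 dB more gain reduction.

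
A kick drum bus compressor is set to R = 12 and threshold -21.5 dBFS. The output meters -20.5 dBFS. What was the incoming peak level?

Post-compression overshoot = -20.5 − (-21.5) = 1 dB.
Before 12:1 compression the overshoot was 1 × 12 = 12 dB, so input = -21.5 + 12 = -9.5 dBFS.

-9.5 dBFS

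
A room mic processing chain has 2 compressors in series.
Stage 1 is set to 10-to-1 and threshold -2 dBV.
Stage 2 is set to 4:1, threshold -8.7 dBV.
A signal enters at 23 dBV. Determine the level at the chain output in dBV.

Stage 1: 23 dBV is 25 dB over -2 dBV; at 10:1 that becomes 2.5 dB over, giving 0.5 dBV.
Stage 2: 0.5 dBV is 9.2 dB over -8.7 dBV; at 4:1 that becomes 2.3 dB over, giving -6.4 dBV.

-6.4 dBV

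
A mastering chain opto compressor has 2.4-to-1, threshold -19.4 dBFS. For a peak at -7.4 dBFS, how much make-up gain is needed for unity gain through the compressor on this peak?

Without make-up, output = threshold + overshoot/2.4 = -19.4 + 5 = -14.4 dBFS.
Gap to target: 7 dB.

7 dB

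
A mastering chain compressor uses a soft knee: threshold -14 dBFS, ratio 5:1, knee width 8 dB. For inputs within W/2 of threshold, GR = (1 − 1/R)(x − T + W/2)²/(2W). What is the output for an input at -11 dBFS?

-13.45 dBFS

x − T + W/2 = -11 − (-14) + 4 = 7.
GR = (1 − 1/5) × 7² / 16 = 0.8 × 49 / 16 = 2.45 dB.
Output = -11 − 2.45 = -13.45 dBFS.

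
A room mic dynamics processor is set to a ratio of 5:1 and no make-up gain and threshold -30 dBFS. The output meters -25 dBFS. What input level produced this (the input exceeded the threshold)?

-5 dBFS

Post-compression overshoot = -25 − (-30) = 5 dB.
Undo the ratio: input overshoot = 5 × 5 = 25 dB, giving input = -5 dBFS.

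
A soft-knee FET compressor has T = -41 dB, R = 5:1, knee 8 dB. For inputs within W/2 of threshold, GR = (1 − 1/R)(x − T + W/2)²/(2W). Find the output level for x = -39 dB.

x − T + W/2 = -39 − (-41) + 4 = 6.
GR = (1 − 1/5) × 6² / 16 = 0.8 × 36 / 16 = 1.8 dB.
Output = -39 − 1.8 = -40.8 dB.

-40.8 dB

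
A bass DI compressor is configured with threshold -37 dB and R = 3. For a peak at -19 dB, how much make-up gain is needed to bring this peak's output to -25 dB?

6 dB

Overshoot 18 dB → 18/3 = 6 dB after compression, so the compressed level is -37 + 6 = -31 dB.
Make-up = target − compressed = -25 − (-31) = 6 dB.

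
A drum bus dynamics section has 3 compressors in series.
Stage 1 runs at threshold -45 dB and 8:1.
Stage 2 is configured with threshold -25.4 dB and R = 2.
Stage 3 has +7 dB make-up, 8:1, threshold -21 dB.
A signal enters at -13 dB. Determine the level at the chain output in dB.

-34 dB

Stage 1: 32 dB above -45 dB, reduced 8:1 to 4 dB above → -41 dB.
Stage 2: -41 dB is at or below the -25.4 dB threshold — no compression; output -41 dB.
Stage 3: below threshold (-41 ≤ -21); passes unchanged; make-up brings it to -34 dB.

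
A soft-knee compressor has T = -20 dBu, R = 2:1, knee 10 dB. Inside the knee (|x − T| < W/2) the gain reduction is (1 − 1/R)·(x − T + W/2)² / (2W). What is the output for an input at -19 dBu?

-19.9 dBu

x − T + W/2 = -19 − (-20) + 5 = 6.
GR = (1 − 1/2) × 6² / 20 = 0.5 × 36 / 20 = 0.9 dB.
Output = -19 − 0.9 = -19.9 dBu.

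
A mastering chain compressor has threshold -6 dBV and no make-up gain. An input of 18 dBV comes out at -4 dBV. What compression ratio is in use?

Input overshoot = 18 − (-6) = 24 dB; output overshoot = -4 − (-6) = 2 dB.
Ratio = 24 / 2 = 12.

12:1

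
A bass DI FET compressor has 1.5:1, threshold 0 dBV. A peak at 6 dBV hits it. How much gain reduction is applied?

The signal is 6 dB above threshold.
After 1.5:1 compression the overshoot becomes 6/1.5 = 4 dB.
GR = overshoot in − overshoot out = 6 − 4 = 2 dB.

2 dB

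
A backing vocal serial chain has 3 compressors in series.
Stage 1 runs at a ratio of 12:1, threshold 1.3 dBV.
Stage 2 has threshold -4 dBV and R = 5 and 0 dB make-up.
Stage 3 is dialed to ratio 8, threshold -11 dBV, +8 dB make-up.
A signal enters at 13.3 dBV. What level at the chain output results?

Stage 1: overshoot 12 dB → 12/12 = 1 dB → 2.3 dBV.
Stage 2: overshoot 6.3 dB → 6.3/5 = 1.26 dB → -2.74 dBV.
Stage 3: -2.74 dBV is 8.26 dB over -11 dBV; at 8:1 that becomes 1.0325 dB over, giving -9.9675 dBV; +8 dB make-up → -1.9675 dBV.

-1.9675 dBV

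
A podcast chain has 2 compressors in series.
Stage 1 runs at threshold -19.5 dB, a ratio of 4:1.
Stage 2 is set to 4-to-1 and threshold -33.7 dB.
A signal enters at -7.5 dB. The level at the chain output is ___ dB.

Stage 1: -7.5 dB is 12 dB over -19.5 dB; at 4:1 that becomes 3 dB over, giving -16.5 dB.
Stage 2: 17.2 dB above -33.7 dB, reduced 4:1 to 4.3 dB above → -29.4 dB.

-29.4 dB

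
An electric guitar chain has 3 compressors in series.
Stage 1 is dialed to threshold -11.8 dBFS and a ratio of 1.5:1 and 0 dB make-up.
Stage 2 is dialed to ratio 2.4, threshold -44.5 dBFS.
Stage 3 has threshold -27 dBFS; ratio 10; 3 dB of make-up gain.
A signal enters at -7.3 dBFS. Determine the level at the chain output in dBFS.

Stage 1: 4.5 dB above -11.8 dBFS, reduced 1.5:1 to 3 dB above → -8.8 dBFS.
Stage 2: 35.7 dB above -44.5 dBFS, reduced 2.4:1 to 14.875 dB above → -29.625 dBFS.
Stage 3: below threshold (-29.625 ≤ -27); passes unchanged; make-up brings it to -26.625 dBFS.

-26.625 dBFS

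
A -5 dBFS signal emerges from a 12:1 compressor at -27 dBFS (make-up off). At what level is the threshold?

Gain reduction = -5 − (-27) = 22 dB; output overshoot = GR / (R − 1) = 22 / 11 = 2 dB.
Threshold = output − output overshoot = -27 − 2 = -29 dBFS.

-29 dBFS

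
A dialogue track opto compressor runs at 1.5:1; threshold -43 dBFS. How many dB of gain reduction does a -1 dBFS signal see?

14 dB

-1 dBFS exceeds the threshold by 42 dB.
A 1.5:1 ratio leaves 28 dB of that excess.
Gain reduction = 42 − 28 = 14 dB.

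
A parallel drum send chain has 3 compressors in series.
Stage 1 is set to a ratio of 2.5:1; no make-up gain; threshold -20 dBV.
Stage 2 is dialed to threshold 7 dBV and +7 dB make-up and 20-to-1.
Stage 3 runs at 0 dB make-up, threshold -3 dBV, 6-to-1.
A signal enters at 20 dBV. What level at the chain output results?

-2 dBV

Stage 1: 20 dBV is 40 dB over -20 dBV; at 2.5:1 that becomes 16 dB over, giving -4 dBV.
Stage 2: -4 dBV is at or below the 7 dBV threshold — no compression; make-up brings it to 3 dBV.
Stage 3: overshoot 6 dB → 6/6 = 1 dB → -2 dBV.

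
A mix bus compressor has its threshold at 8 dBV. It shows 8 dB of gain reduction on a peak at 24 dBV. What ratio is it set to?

2:1

Input overshoot = 24 − 8 = 16 dB.
Output overshoot = 16 − 8 = 8 dB.
Ratio = input overshoot / output overshoot = 16 / 8 = 2.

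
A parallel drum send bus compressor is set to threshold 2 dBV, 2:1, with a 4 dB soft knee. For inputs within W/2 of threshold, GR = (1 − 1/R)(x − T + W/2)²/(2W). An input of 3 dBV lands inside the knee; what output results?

2.4375 dBV

x − T + W/2 = 3 − 2 + 2 = 3.
GR = (1 − 1/2) × 3² / 8 = 0.5 × 9 / 8 = 0.5625 dB.
Output = 3 − 0.5625 = 2.4375 dBV.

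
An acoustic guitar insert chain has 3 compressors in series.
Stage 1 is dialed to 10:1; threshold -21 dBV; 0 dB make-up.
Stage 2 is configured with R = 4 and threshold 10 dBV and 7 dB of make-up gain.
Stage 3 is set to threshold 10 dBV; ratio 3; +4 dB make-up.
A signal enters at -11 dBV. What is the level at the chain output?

Stage 1: -11 dBV is 10 dB over -21 dBV; at 10:1 that becomes 1 dB over, giving -20 dBV.
Stage 2: -20 dBV ≤ 10 dBV, so stage 2 doesn't engage; make-up brings it to -13 dBV.
Stage 3: below threshold (-13 ≤ 10); passes unchanged; make-up brings it to -9 dBV.

-9 dBV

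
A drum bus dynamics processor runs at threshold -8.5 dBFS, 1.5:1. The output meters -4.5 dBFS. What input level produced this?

-2.5 dBFS

That's 4 dB above the -8.5 dBFS threshold.
Input overshoot = R × output overshoot = 6 dB → input = -8.5 + 6 = -2.5 dBFS.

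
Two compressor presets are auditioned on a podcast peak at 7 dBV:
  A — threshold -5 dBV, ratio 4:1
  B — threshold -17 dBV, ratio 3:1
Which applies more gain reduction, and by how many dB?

B, by 7 dB

A: overshoot 12 dB → output overshoot 3 dB → GR 9 dB.
B: overshoot 24 dB → output overshoot 8 dB → GR 16 dB.
B reduces 7 dB more.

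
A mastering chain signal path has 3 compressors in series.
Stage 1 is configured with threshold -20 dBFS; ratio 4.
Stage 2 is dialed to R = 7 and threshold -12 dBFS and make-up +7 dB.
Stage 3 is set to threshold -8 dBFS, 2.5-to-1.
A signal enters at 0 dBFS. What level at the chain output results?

Stage 1: 20 dB above -20 dBFS, reduced 4:1 to 5 dB above → -15 dBFS.
Stage 2: -15 dBFS is at or below the -12 dBFS threshold — no compression; make-up brings it to -8 dBFS.
Stage 3: below threshold (-8 ≤ -8); passes unchanged; output -8 dBFS.

-8 dBFS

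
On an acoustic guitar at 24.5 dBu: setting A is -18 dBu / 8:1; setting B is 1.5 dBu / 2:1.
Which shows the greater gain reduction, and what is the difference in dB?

A: overshoot 42.5 dB → output overshoot 5.3125 dB → GR 37.1875 dB.
B: overshoot 23 dB → output overshoot 11.5 dB → GR 11.5 dB.
Difference: 25.6875 dB in favour of A.

A, by 25.6875 dB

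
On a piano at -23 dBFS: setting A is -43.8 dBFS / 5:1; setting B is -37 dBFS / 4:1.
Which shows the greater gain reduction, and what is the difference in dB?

A: overshoot 20.8 dB → output overshoot 4.16 dB → GR 16.64 dB.
B: overshoot 14 dB → output overshoot 3.5 dB → GR 10.5 dB.
A reduces 6.14 dB more.

A, by 6.14 dB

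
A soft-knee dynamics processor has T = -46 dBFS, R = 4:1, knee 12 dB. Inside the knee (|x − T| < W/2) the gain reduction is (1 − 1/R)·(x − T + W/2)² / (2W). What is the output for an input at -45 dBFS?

-46.53125 dBFS

x − T + W/2 = -45 − (-46) + 6 = 7.
GR = (1 − 1/4) × 7² / 24 = 0.75 × 49 / 24 = 1.53125 dB.
Output = -45 − 1.53125 = -46.53125 dBFS.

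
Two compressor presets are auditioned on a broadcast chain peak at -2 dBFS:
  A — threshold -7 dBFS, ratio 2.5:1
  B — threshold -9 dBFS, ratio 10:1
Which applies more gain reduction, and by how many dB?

B, by 3.3 dB

A: 5 dB over, compressed to 2 dB over, so 3 dB of GR.
B: 7 dB over, compressed to 0.7 dB over, so 6.3 dB of GR.
B reduces 3.3 dB more.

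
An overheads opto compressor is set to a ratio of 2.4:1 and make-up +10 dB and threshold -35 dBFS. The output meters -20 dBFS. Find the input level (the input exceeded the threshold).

Stripping the +10 dB make-up gives -30 dBFS at the gain stage.
The compressed level sits -30 − (-35) = 5 dB over threshold.
Before 2.4:1 compression the overshoot was 5 × 2.4 = 12 dB, so input = -35 + 12 = -23 dBFS.

-23 dBFS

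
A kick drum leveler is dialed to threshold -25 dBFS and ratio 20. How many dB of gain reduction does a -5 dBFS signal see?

-5 dBFS exceeds the threshold by 20 dB.
A 20:1 ratio leaves 1 dB of that excess.
So the signal is attenuated by 20 − 1 = 19 dB.

19 dB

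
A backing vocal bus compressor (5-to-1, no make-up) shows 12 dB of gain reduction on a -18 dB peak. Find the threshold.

-33 dB

Let T be the threshold. Output overshoot = (input overshoot)/R, so -30 − T = (-18 − T)/5.
5·(-30 − T) = -18 − T → 4·T = -150 − (-18) = -132.
T = -132/4 = -33 dB.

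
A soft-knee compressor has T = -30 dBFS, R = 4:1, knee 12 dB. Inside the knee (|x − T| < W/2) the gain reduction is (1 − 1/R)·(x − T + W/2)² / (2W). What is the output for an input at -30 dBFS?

x − T + W/2 = -30 − (-30) + 6 = 6.
GR = (1 − 1/4) × 6² / 24 = 0.75 × 36 / 24 = 1.125 dB.
Output = -30 − 1.125 = -31.125 dBFS.

-31.125 dBFS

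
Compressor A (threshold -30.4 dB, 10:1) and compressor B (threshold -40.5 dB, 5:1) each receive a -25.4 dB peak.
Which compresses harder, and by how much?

A: GR = 5 − 5/10 = 4.5 dB.
B: GR = 15.1 − 15.1/5 = 12.08 dB.
Difference: 7.58 dB in favour of B.

B, by 7.58 dB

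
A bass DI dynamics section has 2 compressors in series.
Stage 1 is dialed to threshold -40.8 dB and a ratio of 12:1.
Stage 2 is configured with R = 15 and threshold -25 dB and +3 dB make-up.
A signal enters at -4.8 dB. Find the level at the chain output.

Stage 1: overshoot 36 dB → 36/12 = 3 dB → -37.8 dB.
Stage 2: below threshold (-37.8 ≤ -25); passes unchanged; make-up brings it to -34.8 dB.

-34.8 dB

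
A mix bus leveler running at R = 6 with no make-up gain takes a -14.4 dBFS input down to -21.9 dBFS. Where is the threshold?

Let T be the threshold. Output overshoot = (input overshoot)/R, so -21.9 − T = (-14.4 − T)/6.
6·(-21.9 − T) = -14.4 − T → 5·T = -131.4 − (-14.4) = -117.
T = -117/5 = -23.4 dBFS.

-23.4 dBFS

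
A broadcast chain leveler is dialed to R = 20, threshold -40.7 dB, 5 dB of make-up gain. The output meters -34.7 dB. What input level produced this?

-20.7 dB

Remove make-up: -34.7 − 5 = -39.7 dB.
That's 1 dB above the -40.7 dB threshold.
Before 20:1 compression the overshoot was 1 × 20 = 20 dB, so input = -40.7 + 20 = -20.7 dB.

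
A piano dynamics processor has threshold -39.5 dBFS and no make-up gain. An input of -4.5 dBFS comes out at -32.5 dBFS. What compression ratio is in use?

Input overshoot = -4.5 − (-39.5) = 35 dB; output overshoot = -32.5 − (-39.5) = 7 dB.
Ratio = 35 / 7 = 5.

5:1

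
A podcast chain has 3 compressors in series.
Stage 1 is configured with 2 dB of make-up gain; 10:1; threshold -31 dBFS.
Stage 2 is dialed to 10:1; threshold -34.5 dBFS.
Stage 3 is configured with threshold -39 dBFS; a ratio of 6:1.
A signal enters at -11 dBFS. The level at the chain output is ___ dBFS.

-38.125 dBFS

Stage 1: 20 dB above -31 dBFS, reduced 10:1 to 2 dB above → -29 dBFS; +2 dB make-up → -27 dBFS.
Stage 2: 7.5 dB above -34.5 dBFS, reduced 10:1 to 0.75 dB above → -33.75 dBFS.
Stage 3: 5.25 dB above -39 dBFS, reduced 6:1 to 0.875 dB above → -38.125 dBFS.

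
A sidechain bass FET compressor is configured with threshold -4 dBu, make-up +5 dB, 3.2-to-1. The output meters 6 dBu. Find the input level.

12 dBu

Before make-up, the level was 6 − 5 = 1 dBu.
Post-compression overshoot = 1 − (-4) = 5 dB.
Undo the ratio: input overshoot = 5 × 3.2 = 16 dB, giving input = 12 dBu.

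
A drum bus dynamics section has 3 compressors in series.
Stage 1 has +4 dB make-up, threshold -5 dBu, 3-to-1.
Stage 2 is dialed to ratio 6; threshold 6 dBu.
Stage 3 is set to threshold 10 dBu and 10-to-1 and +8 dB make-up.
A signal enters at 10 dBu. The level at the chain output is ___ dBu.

Stage 1: overshoot 15 dB → 15/3 = 5 dB → 0 dBu; +4 dB make-up → 4 dBu.
Stage 2: 4 dBu ≤ 6 dBu, so stage 2 doesn't engage; output 4 dBu.
Stage 3: below threshold (4 ≤ 10); passes unchanged; make-up brings it to 12 dBu.

12 dBu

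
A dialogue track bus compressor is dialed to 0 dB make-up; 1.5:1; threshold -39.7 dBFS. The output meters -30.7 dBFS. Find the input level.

That's 9 dB above the -39.7 dBFS threshold.
Undo the ratio: input overshoot = 9 × 1.5 = 13.5 dB, giving input = -26.2 dBFS.

-26.2 dBFS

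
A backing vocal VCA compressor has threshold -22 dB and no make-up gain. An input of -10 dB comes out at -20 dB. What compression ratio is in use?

Input overshoot = -10 − (-22) = 12 dB; output overshoot = -20 − (-22) = 2 dB.
Ratio = 12 / 2 = 6.

6:1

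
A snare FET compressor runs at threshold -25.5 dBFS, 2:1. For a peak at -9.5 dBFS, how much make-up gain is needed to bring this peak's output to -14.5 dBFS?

3 dB

Without make-up, output = threshold + overshoot/2 = -25.5 + 8 = -17.5 dBFS.
Gap to target: 3 dB.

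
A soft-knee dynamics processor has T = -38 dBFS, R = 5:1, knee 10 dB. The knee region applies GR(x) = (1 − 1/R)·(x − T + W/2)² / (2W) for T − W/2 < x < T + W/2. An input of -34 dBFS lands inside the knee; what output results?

x − T + W/2 = -34 − (-38) + 5 = 9.
GR = (1 − 1/5) × 9² / 20 = 0.8 × 81 / 20 = 3.24 dB.
Output = -34 − 3.24 = -37.24 dBFS.

-37.24 dBFS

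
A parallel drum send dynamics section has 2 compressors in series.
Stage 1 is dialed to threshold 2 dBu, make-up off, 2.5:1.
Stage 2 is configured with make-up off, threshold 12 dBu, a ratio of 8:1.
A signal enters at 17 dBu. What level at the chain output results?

Stage 1: 15 dB above 2 dBu, reduced 2.5:1 to 6 dB above → 8 dBu.
Stage 2: 8 dBu ≤ 12 dBu, so stage 2 doesn't engage; output 8 dBu.

8 dBu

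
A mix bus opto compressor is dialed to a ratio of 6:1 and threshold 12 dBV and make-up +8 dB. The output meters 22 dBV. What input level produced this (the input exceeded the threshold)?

Remove make-up: 22 − 8 = 14 dBV.
Post-compression overshoot = 14 − 12 = 2 dB.
Undo the ratio: input overshoot = 2 × 6 = 12 dB, giving input = 24 dBV.

24 dBV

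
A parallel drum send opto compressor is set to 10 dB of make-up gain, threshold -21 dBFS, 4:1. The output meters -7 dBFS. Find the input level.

-5 dBFS

Remove make-up: -7 − 10 = -17 dBFS.
Post-compression overshoot = -17 − (-21) = 4 dB.
Before 4:1 compression the overshoot was 4 × 4 = 16 dB, so input = -21 + 16 = -5 dBFS.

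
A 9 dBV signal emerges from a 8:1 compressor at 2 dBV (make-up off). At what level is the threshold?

Gain reduction = 9 − 2 = 7 dB; output overshoot = GR / (R − 1) = 7 / 7 = 1 dB.
Threshold = output − output overshoot = 2 − 1 = 1 dBV.

1 dBV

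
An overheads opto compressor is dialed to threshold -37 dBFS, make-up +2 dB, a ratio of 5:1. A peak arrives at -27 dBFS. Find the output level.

-33 dBFS

Overshoot: -27 − (-37) = 10 dB.
At 5:1 the overshoot is divided by 5, leaving 2 dB above threshold.
Output = -37 + 2 = -35 dBFS; make-up adds 2 dB, giving -33 dBFS.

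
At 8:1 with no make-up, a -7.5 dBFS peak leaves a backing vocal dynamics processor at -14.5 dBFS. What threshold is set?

Input is 8 dB above T (since output overshoot × R = input overshoot: (-14.5 − T)·8 = -7.5 − T gives T = -15.5 dBFS).
Check: -15.5 + (-7.5 − (-15.5))/8 = -15.5 + 1 = -14.5 dBFS. ✓

-15.5 dBFS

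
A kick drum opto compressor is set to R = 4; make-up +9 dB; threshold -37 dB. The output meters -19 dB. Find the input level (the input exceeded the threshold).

Remove make-up: -19 − 9 = -28 dB.
The compressed level sits -28 − (-37) = 9 dB over threshold.
Before 4:1 compression the overshoot was 9 × 4 = 36 dB, so input = -37 + 36 = -1 dB.

-1 dB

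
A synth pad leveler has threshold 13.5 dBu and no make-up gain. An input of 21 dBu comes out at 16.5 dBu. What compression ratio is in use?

2.5:1

Input overshoot = 21 − 13.5 = 7.5 dB; output overshoot = 16.5 − 13.5 = 3 dB.
Ratio = 7.5 / 3 = 2.5.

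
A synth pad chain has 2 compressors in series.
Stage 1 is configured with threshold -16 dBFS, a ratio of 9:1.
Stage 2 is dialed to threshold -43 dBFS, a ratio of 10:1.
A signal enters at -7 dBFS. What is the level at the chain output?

-40.2 dBFS

Stage 1: overshoot 9 dB → 9/9 = 1 dB → -15 dBFS.
Stage 2: overshoot 28 dB → 28/10 = 2.8 dB → -40.2 dBFS.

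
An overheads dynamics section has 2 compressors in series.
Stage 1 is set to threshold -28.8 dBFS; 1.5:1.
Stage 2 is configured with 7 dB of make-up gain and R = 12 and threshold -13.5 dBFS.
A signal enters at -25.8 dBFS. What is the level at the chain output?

-19.8 dBFS

Stage 1: -25.8 dBFS is 3 dB over -28.8 dBFS; at 1.5:1 that becomes 2 dB over, giving -26.8 dBFS.
Stage 2: -26.8 dBFS is at or below the -13.5 dBFS threshold — no compression; make-up brings it to -19.8 dBFS.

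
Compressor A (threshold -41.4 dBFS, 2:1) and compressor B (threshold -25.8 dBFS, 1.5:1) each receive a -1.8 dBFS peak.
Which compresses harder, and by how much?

A: GR = 39.6 − 39.6/2 = 19.8 dB.
B: GR = 24 − 24/1.5 = 8 dB.
A applies 11.8 dB more gain reduction.

A, by 11.8 dB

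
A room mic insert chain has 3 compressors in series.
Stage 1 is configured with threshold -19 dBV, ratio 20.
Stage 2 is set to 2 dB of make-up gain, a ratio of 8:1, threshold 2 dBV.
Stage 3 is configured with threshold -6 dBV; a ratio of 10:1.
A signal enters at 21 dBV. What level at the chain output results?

Stage 1: 40 dB above -19 dBV, reduced 20:1 to 2 dB above → -17 dBV.
Stage 2: -17 dBV ≤ 2 dBV, so stage 2 doesn't engage; make-up brings it to -15 dBV.
Stage 3: -15 dBV is at or below the -6 dBV threshold — no compression; output -15 dBV.

-15 dBV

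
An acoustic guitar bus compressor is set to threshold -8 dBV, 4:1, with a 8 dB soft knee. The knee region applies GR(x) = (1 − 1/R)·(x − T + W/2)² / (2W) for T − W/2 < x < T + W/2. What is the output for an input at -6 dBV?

x − T + W/2 = -6 − (-8) + 4 = 6.
GR = (1 − 1/4) × 6² / 16 = 0.75 × 36 / 16 = 1.6875 dB.
Output = -6 − 1.6875 = -7.6875 dBV.

-7.6875 dBV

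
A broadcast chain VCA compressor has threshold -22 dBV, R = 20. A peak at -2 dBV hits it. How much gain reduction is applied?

19 dB

Overshoot = -2 − (-22) = 20 dB.
At 20:1, output sits 20/20 = 1 dB above threshold.
Gain reduction = 20 − 1 = 19 dB.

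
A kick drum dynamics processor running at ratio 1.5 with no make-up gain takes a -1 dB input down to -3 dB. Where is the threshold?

Input is 6 dB above T (since output overshoot × R = input overshoot: (-3 − T)·1.5 = -1 − T gives T = -7 dB).
Check: -7 + (-1 − (-7))/1.5 = -7 + 4 = -3 dB. ✓

-7 dB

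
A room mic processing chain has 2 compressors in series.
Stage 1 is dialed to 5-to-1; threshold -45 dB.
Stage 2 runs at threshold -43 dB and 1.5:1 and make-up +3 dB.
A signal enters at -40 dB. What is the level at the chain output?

Stage 1: -40 dB is 5 dB over -45 dB; at 5:1 that becomes 1 dB over, giving -44 dB.
Stage 2: -44 dB ≤ -43 dB, so stage 2 doesn't engage; make-up brings it to -41 dB.

-41 dB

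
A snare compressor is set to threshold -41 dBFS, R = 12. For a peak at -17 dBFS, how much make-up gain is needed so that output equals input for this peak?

22 dB

Overshoot 24 dB → 24/12 = 2 dB after compression, so the compressed level is -41 + 2 = -39 dBFS.
Make-up = target − compressed = -17 − (-39) = 22 dB.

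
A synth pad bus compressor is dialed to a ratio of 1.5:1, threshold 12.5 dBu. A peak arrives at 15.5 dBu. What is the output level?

14.5 dBu

Overshoot: 15.5 − 12.5 = 3 dB.
At 1.5:1 the overshoot is divided by 1.5, leaving 2 dB above threshold.
That puts the output at 14.5 dBu.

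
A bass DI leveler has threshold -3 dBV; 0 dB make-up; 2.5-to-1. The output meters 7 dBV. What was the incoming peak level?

The compressed level sits 7 − (-3) = 10 dB over threshold.
Undo the ratio: input overshoot = 10 × 2.5 = 25 dB, giving input = 22 dBV.

22 dBV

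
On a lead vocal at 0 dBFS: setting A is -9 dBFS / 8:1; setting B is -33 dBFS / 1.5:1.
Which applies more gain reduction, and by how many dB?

A: overshoot 9 dB → output overshoot 1.125 dB → GR 7.875 dB.
B: overshoot 33 dB → output overshoot 22 dB → GR 11 dB.
B reduces 3.125 dB more.

B, by 3.125 dB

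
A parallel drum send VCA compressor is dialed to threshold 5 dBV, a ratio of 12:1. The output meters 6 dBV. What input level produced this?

17 dBV

That's 1 dB above the 5 dBV threshold.
Before 12:1 compression the overshoot was 1 × 12 = 12 dB, so input = 5 + 12 = 17 dBV.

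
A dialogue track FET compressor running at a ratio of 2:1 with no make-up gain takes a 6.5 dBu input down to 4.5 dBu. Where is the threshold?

Gain reduction = 6.5 − 4.5 = 2 dB; output overshoot = GR / (R − 1) = 2 / 1 = 2 dB.
Threshold = output − output overshoot = 4.5 − 2 = 2.5 dBu.

2.5 dBu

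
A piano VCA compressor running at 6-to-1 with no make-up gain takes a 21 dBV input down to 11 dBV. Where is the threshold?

Gain reduction = 21 − 11 = 10 dB; output overshoot = GR / (R − 1) = 10 / 5 = 2 dB.
Threshold = output − output overshoot = 11 − 2 = 9 dBV.

9 dBV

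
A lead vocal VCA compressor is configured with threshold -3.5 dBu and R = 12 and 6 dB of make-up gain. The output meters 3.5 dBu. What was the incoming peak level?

Remove make-up: 3.5 − 6 = -2.5 dBu.
Post-compression overshoot = -2.5 − (-3.5) = 1 dB.
Input overshoot = R × output overshoot = 12 dB → input = -3.5 + 12 = 8.5 dBu.

8.5 dBu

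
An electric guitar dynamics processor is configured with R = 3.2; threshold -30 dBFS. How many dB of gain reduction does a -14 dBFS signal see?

-14 dBFS exceeds the threshold by 16 dB.
After 3.2:1 compression the overshoot becomes 16/3.2 = 5 dB.
GR = overshoot in − overshoot out = 16 − 5 = 11 dB.

11 dB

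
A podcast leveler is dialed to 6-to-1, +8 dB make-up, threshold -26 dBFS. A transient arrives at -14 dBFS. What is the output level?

The input is 12 dB above the -26 dBFS threshold.
6:1 compression reduces that to 12/6 = 2 dB over.
So the level is -26 + 2 = -24 dBFS; make-up adds 8 dB, giving -16 dBFS.

-16 dBFS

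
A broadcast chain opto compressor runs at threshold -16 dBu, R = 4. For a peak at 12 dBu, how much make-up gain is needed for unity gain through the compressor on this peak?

Overshoot 28 dB → 28/4 = 7 dB after compression, so the compressed level is -16 + 7 = -9 dBu.
Make-up = target − compressed = 12 − (-9) = 21 dB.

21 dB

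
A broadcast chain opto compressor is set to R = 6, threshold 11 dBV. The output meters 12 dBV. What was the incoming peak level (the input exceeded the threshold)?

The compressed level sits 12 − 11 = 1 dB over threshold.
Undo the ratio: input overshoot = 1 × 6 = 6 dB, giving input = 17 dBV.

17 dBV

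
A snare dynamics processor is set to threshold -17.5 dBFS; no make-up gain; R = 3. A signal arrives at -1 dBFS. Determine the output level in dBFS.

-12 dBFS

Overshoot: -1 − (-17.5) = 16.5 dB.
3:1 compression reduces that to 16.5/3 = 5.5 dB over.
Output = -17.5 + 5.5 = -12 dBFS.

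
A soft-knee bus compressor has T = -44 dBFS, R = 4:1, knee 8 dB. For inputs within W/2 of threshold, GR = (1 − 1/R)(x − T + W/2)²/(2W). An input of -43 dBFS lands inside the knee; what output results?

-44.171875 dBFS

x − T + W/2 = -43 − (-44) + 4 = 5.
GR = (1 − 1/4) × 5² / 16 = 0.75 × 25 / 16 = 1.171875 dB.
Output = -43 − 1.171875 = -44.171875 dBFS.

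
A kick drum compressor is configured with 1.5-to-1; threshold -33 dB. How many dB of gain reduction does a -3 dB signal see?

The signal is 30 dB above threshold.
After 1.5:1 compression the overshoot becomes 30/1.5 = 20 dB.
Gain reduction = 30 − 20 = 10 dB.

10 dB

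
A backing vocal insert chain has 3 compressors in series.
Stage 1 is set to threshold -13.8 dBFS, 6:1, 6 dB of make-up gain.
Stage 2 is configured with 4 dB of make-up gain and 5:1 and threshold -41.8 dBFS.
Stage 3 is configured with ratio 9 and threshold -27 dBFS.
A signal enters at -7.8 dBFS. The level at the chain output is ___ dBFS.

-30.8 dBFS

Stage 1: 6 dB above -13.8 dBFS, reduced 6:1 to 1 dB above → -12.8 dBFS; +6 dB make-up → -6.8 dBFS.
Stage 2: -6.8 dBFS is 35 dB over -41.8 dBFS; at 5:1 that becomes 7 dB over, giving -34.8 dBFS; +4 dB make-up → -30.8 dBFS.
Stage 3: -30.8 dBFS is at or below the -27 dBFS threshold — no compression; output -30.8 dBFS.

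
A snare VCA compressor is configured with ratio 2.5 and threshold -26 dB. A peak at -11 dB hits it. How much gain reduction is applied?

9 dB

-11 dB exceeds the threshold by 15 dB.
After 2.5:1 compression the overshoot becomes 15/2.5 = 6 dB.
Gain reduction = 15 − 6 = 9 dB.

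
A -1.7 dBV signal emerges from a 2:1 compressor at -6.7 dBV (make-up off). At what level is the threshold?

Let T be the threshold. Output overshoot = (input overshoot)/R, so -6.7 − T = (-1.7 − T)/2.
2·(-6.7 − T) = -1.7 − T → 1·T = -13.4 − (-1.7) = -11.7.
T = -11.7/1 = -11.7 dBV.

-11.7 dBV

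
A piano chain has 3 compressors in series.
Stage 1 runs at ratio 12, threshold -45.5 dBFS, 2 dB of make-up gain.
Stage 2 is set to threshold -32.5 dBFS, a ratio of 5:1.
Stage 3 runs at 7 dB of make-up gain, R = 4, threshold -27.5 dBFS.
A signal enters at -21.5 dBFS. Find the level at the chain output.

-34.5 dBFS

Stage 1: overshoot 24 dB → 24/12 = 2 dB → -43.5 dBFS; +2 dB make-up → -41.5 dBFS.
Stage 2: -41.5 dBFS ≤ -32.5 dBFS, so stage 2 doesn't engage; output -41.5 dBFS.
Stage 3: -41.5 dBFS is at or below the -27.5 dBFS threshold — no compression; make-up brings it to -34.5 dBFS.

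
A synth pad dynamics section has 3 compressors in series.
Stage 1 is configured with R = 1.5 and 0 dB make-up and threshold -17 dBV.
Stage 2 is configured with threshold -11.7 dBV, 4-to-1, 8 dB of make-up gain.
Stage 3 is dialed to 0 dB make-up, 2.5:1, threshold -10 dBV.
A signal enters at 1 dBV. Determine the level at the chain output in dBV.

Stage 1: 1 dBV is 18 dB over -17 dBV; at 1.5:1 that becomes 12 dB over, giving -5 dBV.
Stage 2: -5 dBV is 6.7 dB over -11.7 dBV; at 4:1 that becomes 1.675 dB over, giving -10.025 dBV; +8 dB make-up → -2.025 dBV.
Stage 3: -2.025 dBV is 7.975 dB over -10 dBV; at 2.5:1 that becomes 3.19 dB over, giving -6.81 dBV.

-6.81 dBV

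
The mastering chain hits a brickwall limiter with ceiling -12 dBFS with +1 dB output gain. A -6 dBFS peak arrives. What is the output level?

The limiter clamps the peak to its -12 dBFS ceiling.
Output gain then adds 1 dB: -12 + 1 = -11 dBFS.

-11 dBFS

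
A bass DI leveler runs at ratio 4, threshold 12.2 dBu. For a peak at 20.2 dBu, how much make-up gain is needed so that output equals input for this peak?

6 dB

The peak compresses to 12.2 + 8/4 = 14.2 dBu.
To reach 20.2 dBu requires 20.2 − 14.2 = 6 dB of make-up.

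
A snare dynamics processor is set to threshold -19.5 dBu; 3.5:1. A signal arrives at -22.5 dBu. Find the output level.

-22.5 dBu

-22.5 dBu is 3 dB below the -19.5 dBu threshold, so no gain reduction is applied.
Output = input = -22.5 dBu.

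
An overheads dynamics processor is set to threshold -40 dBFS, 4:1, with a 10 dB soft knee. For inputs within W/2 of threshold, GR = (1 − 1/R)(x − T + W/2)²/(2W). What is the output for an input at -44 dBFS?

x − T + W/2 = -44 − (-40) + 5 = 1.
GR = (1 − 1/4) × 1² / 20 = 0.75 × 1 / 20 = 0.0375 dB.
Output = -44 − 0.0375 = -44.0375 dBFS.

-44.0375 dBFS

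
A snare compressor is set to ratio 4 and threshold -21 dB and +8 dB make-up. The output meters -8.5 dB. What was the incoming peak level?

-3 dB

Before make-up, the level was -8.5 − 8 = -16.5 dB.
Post-compression overshoot = -16.5 − (-21) = 4.5 dB.
Input overshoot = R × output overshoot = 18 dB → input = -21 + 18 = -3 dB.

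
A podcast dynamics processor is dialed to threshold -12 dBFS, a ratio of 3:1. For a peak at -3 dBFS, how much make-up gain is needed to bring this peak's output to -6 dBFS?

Overshoot 9 dB → 9/3 = 3 dB after compression, so the compressed level is -12 + 3 = -9 dBFS.
Make-up = target − compressed = -6 − (-9) = 3 dB.

3 dB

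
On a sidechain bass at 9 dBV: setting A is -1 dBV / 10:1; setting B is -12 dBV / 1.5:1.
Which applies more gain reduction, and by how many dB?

A, by 2 dB

A: 10 dB over, compressed to 1 dB over, so 9 dB of GR.
B: 21 dB over, compressed to 14 dB over, so 7 dB of GR.
A reduces 2 dB more.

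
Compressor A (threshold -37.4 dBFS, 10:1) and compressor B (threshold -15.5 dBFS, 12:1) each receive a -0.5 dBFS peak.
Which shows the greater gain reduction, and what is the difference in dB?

A, by 19.46 dB

A: 36.9 dB over, compressed to 3.69 dB over, so 33.21 dB of GR.
B: 15 dB over, compressed to 1.25 dB over, so 13.75 dB of GR.
A reduces 19.46 dB more.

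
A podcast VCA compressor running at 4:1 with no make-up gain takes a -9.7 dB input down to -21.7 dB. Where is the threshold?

-25.7 dB

Let T be the threshold. Output overshoot = (input overshoot)/R, so -21.7 − T = (-9.7 − T)/4.
4·(-21.7 − T) = -9.7 − T → 3·T = -86.8 − (-9.7) = -77.1.
T = -77.1/3 = -25.7 dB.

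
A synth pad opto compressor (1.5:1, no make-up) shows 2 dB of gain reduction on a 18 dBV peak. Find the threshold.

12 dBV

Gain reduction = 18 − 16 = 2 dB; output overshoot = GR / (R − 1) = 2 / 0.5 = 4 dB.
Threshold = output − output overshoot = 16 − 4 = 12 dBV.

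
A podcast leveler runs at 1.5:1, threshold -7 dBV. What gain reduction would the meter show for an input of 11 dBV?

6 dB

The signal is 18 dB above threshold.
A 1.5:1 ratio leaves 12 dB of that excess.
Gain reduction = 18 − 12 = 6 dB.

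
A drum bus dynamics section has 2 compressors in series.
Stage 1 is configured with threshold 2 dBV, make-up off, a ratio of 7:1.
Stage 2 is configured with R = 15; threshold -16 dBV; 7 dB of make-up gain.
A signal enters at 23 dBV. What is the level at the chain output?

Stage 1: overshoot 21 dB → 21/7 = 3 dB → 5 dBV.
Stage 2: 21 dB above -16 dBV, reduced 15:1 to 1.4 dB above → -14.6 dBV; +7 dB make-up → -7.6 dBV.

-7.6 dBV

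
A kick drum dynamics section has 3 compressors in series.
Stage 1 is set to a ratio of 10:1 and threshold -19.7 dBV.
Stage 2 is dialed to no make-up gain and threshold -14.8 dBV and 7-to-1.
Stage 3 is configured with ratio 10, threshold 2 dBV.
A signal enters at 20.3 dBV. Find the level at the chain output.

-15.7 dBV

Stage 1: overshoot 40 dB → 40/10 = 4 dB → -15.7 dBV.
Stage 2: -15.7 dBV is at or below the -14.8 dBV threshold — no compression; output -15.7 dBV.
Stage 3: below threshold (-15.7 ≤ 2); passes unchanged; output -15.7 dBV.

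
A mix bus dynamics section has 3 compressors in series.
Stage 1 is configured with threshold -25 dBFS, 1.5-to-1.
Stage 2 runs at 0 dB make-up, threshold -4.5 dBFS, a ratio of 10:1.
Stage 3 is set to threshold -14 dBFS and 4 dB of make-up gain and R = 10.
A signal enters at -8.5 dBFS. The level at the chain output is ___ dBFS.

Stage 1: 16.5 dB above -25 dBFS, reduced 1.5:1 to 11 dB above → -14 dBFS.
Stage 2: -14 dBFS ≤ -4.5 dBFS, so stage 2 doesn't engage; output -14 dBFS.
Stage 3: -14 dBFS ≤ -14 dBFS, so stage 3 doesn't engage; make-up brings it to -10 dBFS.

-10 dBFS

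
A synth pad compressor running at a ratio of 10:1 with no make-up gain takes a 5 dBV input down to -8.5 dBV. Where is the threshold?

Input is 15 dB above T (since output overshoot × R = input overshoot: (-8.5 − T)·10 = 5 − T gives T = -10 dBV).
Check: -10 + (5 − (-10))/10 = -10 + 1.5 = -8.5 dBV. ✓

-10 dBV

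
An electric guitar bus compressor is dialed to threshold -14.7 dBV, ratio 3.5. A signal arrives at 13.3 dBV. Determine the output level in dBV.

Overshoot: 13.3 − (-14.7) = 28 dB.
3.5:1 compression reduces that to 28/3.5 = 8 dB over.
Output = -14.7 + 8 = -6.7 dBV.

-6.7 dBV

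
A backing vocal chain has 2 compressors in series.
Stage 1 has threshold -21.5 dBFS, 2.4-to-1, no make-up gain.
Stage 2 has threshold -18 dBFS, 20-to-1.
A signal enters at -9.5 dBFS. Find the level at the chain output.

Stage 1: 12 dB above -21.5 dBFS, reduced 2.4:1 to 5 dB above → -16.5 dBFS.
Stage 2: 1.5 dB above -18 dBFS, reduced 20:1 to 0.075 dB above → -17.925 dBFS.

-17.925 dBFS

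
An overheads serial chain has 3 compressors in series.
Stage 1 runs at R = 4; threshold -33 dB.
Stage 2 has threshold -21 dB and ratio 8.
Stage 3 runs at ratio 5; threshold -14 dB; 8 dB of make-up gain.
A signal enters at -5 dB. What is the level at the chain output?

Stage 1: -5 dB is 28 dB over -33 dB; at 4:1 that becomes 7 dB over, giving -26 dB.
Stage 2: below threshold (-26 ≤ -21); passes unchanged; output -26 dB.
Stage 3: below threshold (-26 ≤ -14); passes unchanged; make-up brings it to -18 dB.

-18 dB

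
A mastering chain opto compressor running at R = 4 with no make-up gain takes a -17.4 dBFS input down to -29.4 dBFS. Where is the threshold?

-33.4 dBFS

Let T be the threshold. Output overshoot = (input overshoot)/R, so -29.4 − T = (-17.4 − T)/4.
4·(-29.4 − T) = -17.4 − T → 3·T = -117.6 − (-17.4) = -100.2.
T = -100.2/3 = -33.4 dBFS.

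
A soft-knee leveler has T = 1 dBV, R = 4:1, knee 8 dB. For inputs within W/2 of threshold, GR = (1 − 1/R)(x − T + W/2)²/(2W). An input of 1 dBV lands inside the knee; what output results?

x − T + W/2 = 1 − 1 + 4 = 4.
GR = (1 − 1/4) × 4² / 16 = 0.75 × 16 / 16 = 0.75 dB.
Output = 1 − 0.75 = 0.25 dBV.

0.25 dBV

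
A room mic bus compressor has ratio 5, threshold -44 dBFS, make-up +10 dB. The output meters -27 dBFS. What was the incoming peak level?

-9 dBFS

Stripping the +10 dB make-up gives -37 dBFS at the gain stage.
That's 7 dB above the -44 dBFS threshold.
Undo the ratio: input overshoot = 7 × 5 = 35 dB, giving input = -9 dBFS.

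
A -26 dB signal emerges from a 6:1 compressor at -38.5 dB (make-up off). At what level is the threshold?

Input is 15 dB above T (since output overshoot × R = input overshoot: (-38.5 − T)·6 = -26 − T gives T = -41 dB).
Check: -41 + (-26 − (-41))/6 = -41 + 2.5 = -38.5 dB. ✓

-41 dB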